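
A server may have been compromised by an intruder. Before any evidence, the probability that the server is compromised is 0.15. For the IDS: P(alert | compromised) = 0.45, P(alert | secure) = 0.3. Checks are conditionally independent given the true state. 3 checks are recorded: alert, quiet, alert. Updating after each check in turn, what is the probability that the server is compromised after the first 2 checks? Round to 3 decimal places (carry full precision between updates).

After 'alert': P(compromised) = 0.45·0.1500 / (0.45·0.1500 + 0.3·0.8500) ≈ 0.2093
After 'quiet': P(compromised) = 0.55·0.2093 / (0.55·0.2093 + 0.7·0.7907) ≈ 0.1722

0.172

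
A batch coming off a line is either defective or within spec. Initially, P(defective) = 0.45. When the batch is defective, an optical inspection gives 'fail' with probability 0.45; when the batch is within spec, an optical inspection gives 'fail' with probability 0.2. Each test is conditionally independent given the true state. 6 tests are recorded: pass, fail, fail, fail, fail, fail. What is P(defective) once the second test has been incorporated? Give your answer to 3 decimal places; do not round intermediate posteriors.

0.559

After 'pass': P(defective) = 0.55·0.4500 / (0.55·0.4500 + 0.8·0.5500) ≈ 0.3600
After 'fail': P(defective) = 0.45·0.3600 / (0.45·0.3600 + 0.2·0.6400) ≈ 0.5586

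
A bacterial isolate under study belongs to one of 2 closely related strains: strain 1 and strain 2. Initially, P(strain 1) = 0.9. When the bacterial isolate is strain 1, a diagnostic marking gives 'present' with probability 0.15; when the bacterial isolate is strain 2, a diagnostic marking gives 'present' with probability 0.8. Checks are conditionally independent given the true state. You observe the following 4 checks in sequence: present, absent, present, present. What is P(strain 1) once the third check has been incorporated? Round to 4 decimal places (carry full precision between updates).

0.5735

Apply Bayes' rule sequentially, carrying P(strain 1) forward.
After 'present': P(strain 1) = 0.15·0.9000 / (0.15·0.9000 + 0.8·0.1000) ≈ 0.6279
After 'absent': P(strain 1) = 0.85·0.6279 / (0.85·0.6279 + 0.2·0.3721) ≈ 0.8776
After 'present': P(strain 1) = 0.15·0.8776 / (0.15·0.8776 + 0.8·0.1224) ≈ 0.5735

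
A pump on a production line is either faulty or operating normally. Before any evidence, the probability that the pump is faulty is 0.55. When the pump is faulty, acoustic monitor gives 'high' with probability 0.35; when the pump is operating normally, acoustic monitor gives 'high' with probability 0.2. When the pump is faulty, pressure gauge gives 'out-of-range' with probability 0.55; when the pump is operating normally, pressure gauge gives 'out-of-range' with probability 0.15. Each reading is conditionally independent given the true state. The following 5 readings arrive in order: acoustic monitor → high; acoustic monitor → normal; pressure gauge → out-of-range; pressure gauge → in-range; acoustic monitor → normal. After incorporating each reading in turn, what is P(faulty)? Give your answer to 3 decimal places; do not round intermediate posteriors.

After acoustic monitor='high': P(faulty) = 0.35·0.5500 / (0.35·0.5500 + 0.2·0.4500) ≈ 0.6814
After acoustic monitor='normal': P(faulty) = 0.65·0.6814 / (0.65·0.6814 + 0.8·0.3186) ≈ 0.6347
After pressure gauge='out-of-range': P(faulty) = 0.55·0.6347 / (0.55·0.6347 + 0.15·0.3653) ≈ 0.8644
After pressure gauge='in-range': P(faulty) = 0.45·0.8644 / (0.45·0.8644 + 0.85·0.1356) ≈ 0.7713
After acoustic monitor='normal': P(faulty) = 0.65·0.7713 / (0.65·0.7713 + 0.8·0.2287) ≈ 0.7327

0.733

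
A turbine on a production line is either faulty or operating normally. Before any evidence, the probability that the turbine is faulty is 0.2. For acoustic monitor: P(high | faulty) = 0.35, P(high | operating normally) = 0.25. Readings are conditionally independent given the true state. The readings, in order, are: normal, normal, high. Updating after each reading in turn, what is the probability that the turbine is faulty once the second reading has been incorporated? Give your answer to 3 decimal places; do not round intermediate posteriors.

0.158

After 'normal': P(faulty) = 0.65·0.2000 / (0.65·0.2000 + 0.75·0.8000) ≈ 0.1781
After 'normal': P(faulty) = 0.65·0.1781 / (0.65·0.1781 + 0.75·0.8219) ≈ 0.1581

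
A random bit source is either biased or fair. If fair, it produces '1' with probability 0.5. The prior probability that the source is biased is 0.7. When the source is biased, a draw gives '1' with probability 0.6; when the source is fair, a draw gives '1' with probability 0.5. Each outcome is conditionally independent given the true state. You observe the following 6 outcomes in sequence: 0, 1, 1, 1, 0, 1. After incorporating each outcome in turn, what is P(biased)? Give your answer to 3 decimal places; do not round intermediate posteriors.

0.756

After '0': P(biased) = 0.4·0.7000 / (0.4·0.7000 + 0.5·0.3000) ≈ 0.6512
After '1': P(biased) = 0.6·0.6512 / (0.6·0.6512 + 0.5·0.3488) ≈ 0.6914
After '1': P(biased) = 0.6·0.6914 / (0.6·0.6914 + 0.5·0.3086) ≈ 0.7289
After '1': P(biased) = 0.6·0.7289 / (0.6·0.7289 + 0.5·0.2711) ≈ 0.7633
After '0': P(biased) = 0.4·0.7633 / (0.4·0.7633 + 0.5·0.2367) ≈ 0.7207
After '1': P(biased) = 0.6·0.7207 / (0.6·0.7207 + 0.5·0.2793) ≈ 0.7559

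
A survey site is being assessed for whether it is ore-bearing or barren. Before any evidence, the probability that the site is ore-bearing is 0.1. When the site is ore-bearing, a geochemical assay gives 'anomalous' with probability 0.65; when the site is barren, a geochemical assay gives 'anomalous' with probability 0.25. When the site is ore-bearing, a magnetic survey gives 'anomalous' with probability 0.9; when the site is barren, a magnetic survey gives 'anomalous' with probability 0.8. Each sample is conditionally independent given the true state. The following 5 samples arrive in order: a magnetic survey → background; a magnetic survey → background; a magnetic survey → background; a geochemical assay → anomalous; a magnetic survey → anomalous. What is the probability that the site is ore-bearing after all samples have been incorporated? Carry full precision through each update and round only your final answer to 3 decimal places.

After a magnetic survey='background': P(ore) = 0.1·0.1000 / (0.1·0.1000 + 0.2·0.9000) ≈ 0.0526
After a magnetic survey='background': P(ore) = 0.1·0.0526 / (0.1·0.0526 + 0.2·0.9474) ≈ 0.0270
After a magnetic survey='background': P(ore) = 0.1·0.0270 / (0.1·0.0270 + 0.2·0.9730) ≈ 0.0137
After a geochemical assay='anomalous': P(ore) = 0.65·0.0137 / (0.65·0.0137 + 0.25·0.9863) ≈ 0.0349
After a magnetic survey='anomalous': P(ore) = 0.9·0.0349 / (0.9·0.0349 + 0.8·0.9651) ≈ 0.0390

0.039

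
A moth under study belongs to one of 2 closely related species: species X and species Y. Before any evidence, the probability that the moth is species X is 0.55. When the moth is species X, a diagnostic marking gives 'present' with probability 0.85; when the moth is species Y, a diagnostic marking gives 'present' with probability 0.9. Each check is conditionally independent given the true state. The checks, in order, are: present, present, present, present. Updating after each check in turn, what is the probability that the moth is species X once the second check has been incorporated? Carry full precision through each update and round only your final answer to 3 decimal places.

0.522

After 'present': P(species X) = 0.85·0.5500 / (0.85·0.5500 + 0.9·0.4500) ≈ 0.5358
After 'present': P(species X) = 0.85·0.5358 / (0.85·0.5358 + 0.9·0.4642) ≈ 0.5216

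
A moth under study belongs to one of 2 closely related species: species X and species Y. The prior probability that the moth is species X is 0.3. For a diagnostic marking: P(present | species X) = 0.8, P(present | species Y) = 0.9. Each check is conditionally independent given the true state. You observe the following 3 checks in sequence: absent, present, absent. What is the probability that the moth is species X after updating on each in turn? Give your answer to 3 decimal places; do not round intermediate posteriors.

After 'absent': P(species X) = 0.2·0.3000 / (0.2·0.3000 + 0.1·0.7000) ≈ 0.4615
After 'present': P(species X) = 0.8·0.4615 / (0.8·0.4615 + 0.9·0.5385) ≈ 0.4324
After 'absent': P(species X) = 0.2·0.4324 / (0.2·0.4324 + 0.1·0.5676) ≈ 0.6038

0.604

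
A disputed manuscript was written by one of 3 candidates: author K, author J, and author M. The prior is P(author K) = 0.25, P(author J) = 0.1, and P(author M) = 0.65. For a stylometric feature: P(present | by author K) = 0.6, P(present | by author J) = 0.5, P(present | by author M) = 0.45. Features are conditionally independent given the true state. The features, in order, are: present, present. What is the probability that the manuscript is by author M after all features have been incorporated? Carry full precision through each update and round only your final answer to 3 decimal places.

0.534

After 'present': normaliser = 0.6·0.2500 + 0.5·0.1000 + 0.45·0.6500; P(author K) ≈ 0.3046, P(author J) ≈ 0.1015, P(author M) ≈ 0.5939
After 'present': normaliser = 0.6·0.3046 + 0.5·0.1015 + 0.45·0.5939; P(author K) ≈ 0.3649, P(author J) ≈ 0.1014, P(author M) ≈ 0.5337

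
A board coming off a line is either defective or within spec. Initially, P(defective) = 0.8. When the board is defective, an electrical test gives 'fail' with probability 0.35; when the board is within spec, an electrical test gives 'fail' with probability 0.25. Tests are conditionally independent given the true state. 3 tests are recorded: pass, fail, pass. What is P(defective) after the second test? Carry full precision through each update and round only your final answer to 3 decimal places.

0.829

After 'pass': P(defective) = 0.65·0.8000 / (0.65·0.8000 + 0.75·0.2000) ≈ 0.7761
After 'fail': P(defective) = 0.35·0.7761 / (0.35·0.7761 + 0.25·0.2239) ≈ 0.8292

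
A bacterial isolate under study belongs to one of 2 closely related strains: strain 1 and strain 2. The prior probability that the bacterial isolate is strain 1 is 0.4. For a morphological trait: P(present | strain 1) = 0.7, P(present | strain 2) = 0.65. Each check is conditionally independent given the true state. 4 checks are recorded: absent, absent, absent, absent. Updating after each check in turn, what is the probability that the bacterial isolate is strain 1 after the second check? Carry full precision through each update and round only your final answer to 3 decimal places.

0.329

After 'absent': P(strain 1) = 0.3·0.4000 / (0.3·0.4000 + 0.35·0.6000) ≈ 0.3636
After 'absent': P(strain 1) = 0.3·0.3636 / (0.3·0.3636 + 0.35·0.6364) ≈ 0.3288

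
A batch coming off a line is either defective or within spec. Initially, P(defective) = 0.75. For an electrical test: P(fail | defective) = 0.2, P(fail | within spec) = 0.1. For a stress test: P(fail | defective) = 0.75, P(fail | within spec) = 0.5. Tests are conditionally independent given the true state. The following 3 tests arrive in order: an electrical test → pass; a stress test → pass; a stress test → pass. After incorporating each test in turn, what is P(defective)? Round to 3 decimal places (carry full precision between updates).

After an electrical test='pass': P(defective) = 0.8·0.7500 / (0.8·0.7500 + 0.9·0.2500) ≈ 0.7273
After a stress test='pass': P(defective) = 0.25·0.7273 / (0.25·0.7273 + 0.5·0.2727) ≈ 0.5714
After a stress test='pass': P(defective) = 0.25·0.5714 / (0.25·0.5714 + 0.5·0.4286) ≈ 0.4000

0.400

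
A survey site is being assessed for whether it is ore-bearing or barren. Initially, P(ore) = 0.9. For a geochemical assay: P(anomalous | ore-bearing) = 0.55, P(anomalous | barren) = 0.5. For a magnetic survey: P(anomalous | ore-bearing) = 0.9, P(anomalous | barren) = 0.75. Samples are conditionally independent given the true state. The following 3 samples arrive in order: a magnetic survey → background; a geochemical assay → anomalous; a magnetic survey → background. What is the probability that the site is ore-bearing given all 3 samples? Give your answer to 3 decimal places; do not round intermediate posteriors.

0.613

Apply Bayes' rule sequentially, carrying P(ore) forward.
After a magnetic survey='background': P(ore) = 0.1·0.9000 / (0.1·0.9000 + 0.25·0.1000) ≈ 0.7826
After a geochemical assay='anomalous': P(ore) = 0.55·0.7826 / (0.55·0.7826 + 0.5·0.2174) ≈ 0.7984
After a magnetic survey='background': P(ore) = 0.1·0.7984 / (0.1·0.7984 + 0.25·0.2016) ≈ 0.6130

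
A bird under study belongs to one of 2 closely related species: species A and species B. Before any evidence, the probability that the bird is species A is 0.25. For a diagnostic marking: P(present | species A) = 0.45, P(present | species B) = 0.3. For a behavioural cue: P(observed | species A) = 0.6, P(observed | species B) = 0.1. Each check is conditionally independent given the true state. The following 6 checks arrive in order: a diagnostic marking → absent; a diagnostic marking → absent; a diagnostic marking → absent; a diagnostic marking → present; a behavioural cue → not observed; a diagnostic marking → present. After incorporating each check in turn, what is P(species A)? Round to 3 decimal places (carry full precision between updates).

0.139

After a diagnostic marking='absent': P(species A) = 0.55·0.2500 / (0.55·0.2500 + 0.7·0.7500) ≈ 0.2075
After a diagnostic marking='absent': P(species A) = 0.55·0.2075 / (0.55·0.2075 + 0.7·0.7925) ≈ 0.1707
After a diagnostic marking='absent': P(species A) = 0.55·0.1707 / (0.55·0.1707 + 0.7·0.8293) ≈ 0.1392
After a diagnostic marking='present': P(species A) = 0.45·0.1392 / (0.45·0.1392 + 0.3·0.8608) ≈ 0.1952
After a behavioural cue='not observed': P(species A) = 0.4·0.1952 / (0.4·0.1952 + 0.9·0.8048) ≈ 0.0973
After a diagnostic marking='present': P(species A) = 0.45·0.0973 / (0.45·0.0973 + 0.3·0.9027) ≈ 0.1392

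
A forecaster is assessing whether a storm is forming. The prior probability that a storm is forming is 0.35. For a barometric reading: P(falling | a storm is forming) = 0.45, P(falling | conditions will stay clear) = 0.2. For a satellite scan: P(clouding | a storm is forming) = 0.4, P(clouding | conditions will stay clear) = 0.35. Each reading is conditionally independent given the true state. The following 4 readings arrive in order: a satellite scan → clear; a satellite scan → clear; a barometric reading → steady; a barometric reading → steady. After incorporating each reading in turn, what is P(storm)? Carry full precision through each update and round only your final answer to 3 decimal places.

0.178

After a satellite scan='clear': P(storm) = 0.6·0.3500 / (0.6·0.3500 + 0.65·0.6500) ≈ 0.3320
After a satellite scan='clear': P(storm) = 0.6·0.3320 / (0.6·0.3320 + 0.65·0.6680) ≈ 0.3145
After a barometric reading='steady': P(storm) = 0.55·0.3145 / (0.55·0.3145 + 0.8·0.6855) ≈ 0.2398
After a barometric reading='steady': P(storm) = 0.55·0.2398 / (0.55·0.2398 + 0.8·0.7602) ≈ 0.1782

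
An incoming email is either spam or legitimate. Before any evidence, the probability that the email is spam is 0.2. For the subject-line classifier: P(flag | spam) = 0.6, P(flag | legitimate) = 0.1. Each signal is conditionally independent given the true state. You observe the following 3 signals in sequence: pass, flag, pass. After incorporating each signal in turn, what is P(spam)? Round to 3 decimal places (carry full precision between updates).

0.229

Apply Bayes' rule sequentially, carrying P(spam) forward.
After 'pass': P(spam) = 0.4·0.2000 / (0.4·0.2000 + 0.9·0.8000) ≈ 0.1000
After 'flag': P(spam) = 0.6·0.1000 / (0.6·0.1000 + 0.1·0.9000) ≈ 0.4000
After 'pass': P(spam) = 0.4·0.4000 / (0.4·0.4000 + 0.9·0.6000) ≈ 0.2286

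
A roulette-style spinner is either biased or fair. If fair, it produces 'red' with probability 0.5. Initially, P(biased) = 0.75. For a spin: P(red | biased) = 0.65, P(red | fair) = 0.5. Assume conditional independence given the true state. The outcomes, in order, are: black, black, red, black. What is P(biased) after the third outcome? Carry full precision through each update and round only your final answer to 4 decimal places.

After 'black': P(biased) = 0.35·0.7500 / (0.35·0.7500 + 0.5·0.2500) ≈ 0.6774
After 'black': P(biased) = 0.35·0.6774 / (0.35·0.6774 + 0.5·0.3226) ≈ 0.5951
After 'red': P(biased) = 0.65·0.5951 / (0.65·0.5951 + 0.5·0.4049) ≈ 0.6565

0.6565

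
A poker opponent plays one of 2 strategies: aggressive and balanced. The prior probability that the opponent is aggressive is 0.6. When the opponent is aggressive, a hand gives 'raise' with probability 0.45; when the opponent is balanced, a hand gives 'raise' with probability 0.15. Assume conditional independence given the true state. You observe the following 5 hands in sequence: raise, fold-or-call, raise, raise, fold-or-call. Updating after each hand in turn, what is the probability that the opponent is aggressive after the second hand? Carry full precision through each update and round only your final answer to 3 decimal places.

0.744

After 'raise': P(aggressive) = 0.45·0.6000 / (0.45·0.6000 + 0.15·0.4000) ≈ 0.8182
After 'fold-or-call': P(aggressive) = 0.55·0.8182 / (0.55·0.8182 + 0.85·0.1818) ≈ 0.7444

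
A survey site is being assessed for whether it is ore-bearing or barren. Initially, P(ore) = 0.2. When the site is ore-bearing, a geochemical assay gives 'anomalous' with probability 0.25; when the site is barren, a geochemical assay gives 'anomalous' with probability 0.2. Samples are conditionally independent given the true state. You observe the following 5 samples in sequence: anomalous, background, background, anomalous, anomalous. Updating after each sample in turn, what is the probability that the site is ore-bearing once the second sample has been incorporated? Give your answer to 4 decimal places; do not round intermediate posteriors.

Each posterior becomes the prior for the next update.
After 'anomalous': P(ore) = 0.25·0.2000 / (0.25·0.2000 + 0.2·0.8000) ≈ 0.2381
After 'background': P(ore) = 0.75·0.2381 / (0.75·0.2381 + 0.8·0.7619) ≈ 0.2266

0.2266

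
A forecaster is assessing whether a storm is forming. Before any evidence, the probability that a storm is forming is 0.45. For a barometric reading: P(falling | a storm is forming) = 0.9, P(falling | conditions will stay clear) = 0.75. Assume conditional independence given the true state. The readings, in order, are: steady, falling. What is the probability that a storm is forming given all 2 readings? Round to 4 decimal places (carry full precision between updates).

After 'steady': P(storm) = 0.1·0.4500 / (0.1·0.4500 + 0.25·0.5500) ≈ 0.2466
After 'falling': P(storm) = 0.9·0.2466 / (0.9·0.2466 + 0.75·0.7534) ≈ 0.2820

0.2820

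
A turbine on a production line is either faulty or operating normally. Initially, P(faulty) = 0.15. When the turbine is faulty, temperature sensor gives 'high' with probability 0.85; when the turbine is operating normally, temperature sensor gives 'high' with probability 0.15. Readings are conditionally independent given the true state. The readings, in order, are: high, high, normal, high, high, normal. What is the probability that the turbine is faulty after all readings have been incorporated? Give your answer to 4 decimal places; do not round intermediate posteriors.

Apply Bayes' rule sequentially, carrying P(faulty) forward.
After 'high': P(faulty) = 0.85·0.1500 / (0.85·0.1500 + 0.15·0.8500) ≈ 0.5000
After 'high': P(faulty) = 0.85·0.5000 / (0.85·0.5000 + 0.15·0.5000) ≈ 0.8500
After 'normal': P(faulty) = 0.15·0.8500 / (0.15·0.8500 + 0.85·0.1500) ≈ 0.5000
After 'high': P(faulty) = 0.85·0.5000 / (0.85·0.5000 + 0.15·0.5000) ≈ 0.8500
After 'high': P(faulty) = 0.85·0.8500 / (0.85·0.8500 + 0.15·0.1500) ≈ 0.9698
After 'normal': P(faulty) = 0.15·0.9698 / (0.15·0.9698 + 0.85·0.0302) ≈ 0.8500

0.8500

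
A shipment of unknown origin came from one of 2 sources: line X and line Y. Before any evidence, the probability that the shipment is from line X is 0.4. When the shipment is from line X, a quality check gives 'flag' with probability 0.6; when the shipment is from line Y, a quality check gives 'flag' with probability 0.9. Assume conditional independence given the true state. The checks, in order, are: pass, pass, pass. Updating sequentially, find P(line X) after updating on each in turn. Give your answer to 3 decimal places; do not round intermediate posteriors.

After 'pass': P(line X) = 0.4·0.4000 / (0.4·0.4000 + 0.1·0.6000) ≈ 0.7273
After 'pass': P(line X) = 0.4·0.7273 / (0.4·0.7273 + 0.1·0.2727) ≈ 0.9143
After 'pass': P(line X) = 0.4·0.9143 / (0.4·0.9143 + 0.1·0.0857) ≈ 0.9771

0.977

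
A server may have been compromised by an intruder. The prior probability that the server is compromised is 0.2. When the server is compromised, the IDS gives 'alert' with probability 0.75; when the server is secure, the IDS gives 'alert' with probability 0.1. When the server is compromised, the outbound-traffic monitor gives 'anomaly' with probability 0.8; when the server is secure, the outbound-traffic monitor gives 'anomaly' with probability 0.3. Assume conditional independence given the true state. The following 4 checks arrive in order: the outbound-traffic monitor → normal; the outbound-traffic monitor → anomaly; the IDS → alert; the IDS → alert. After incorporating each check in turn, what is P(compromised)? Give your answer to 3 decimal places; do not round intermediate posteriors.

0.915

After the outbound-traffic monitor='normal': P(compromised) = 0.2·0.2000 / (0.2·0.2000 + 0.7·0.8000) ≈ 0.0667
After the outbound-traffic monitor='anomaly': P(compromised) = 0.8·0.0667 / (0.8·0.0667 + 0.3·0.9333) ≈ 0.1600
After the IDS='alert': P(compromised) = 0.75·0.1600 / (0.75·0.1600 + 0.1·0.8400) ≈ 0.5882
After the IDS='alert': P(compromised) = 0.75·0.5882 / (0.75·0.5882 + 0.1·0.4118) ≈ 0.9146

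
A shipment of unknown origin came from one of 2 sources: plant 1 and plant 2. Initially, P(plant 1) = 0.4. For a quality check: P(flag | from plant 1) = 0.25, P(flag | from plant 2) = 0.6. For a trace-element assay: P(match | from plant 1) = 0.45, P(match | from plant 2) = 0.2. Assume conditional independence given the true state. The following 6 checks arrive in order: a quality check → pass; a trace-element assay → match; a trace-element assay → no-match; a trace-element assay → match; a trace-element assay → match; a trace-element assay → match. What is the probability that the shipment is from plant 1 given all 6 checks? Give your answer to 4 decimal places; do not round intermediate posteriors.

0.9566

Each posterior becomes the prior for the next update.
After a quality check='pass': P(plant 1) = 0.75·0.4000 / (0.75·0.4000 + 0.4·0.6000) ≈ 0.5556
After a trace-element assay='match': P(plant 1) = 0.45·0.5556 / (0.45·0.5556 + 0.2·0.4444) ≈ 0.7377
After a trace-element assay='no-match': P(plant 1) = 0.55·0.7377 / (0.55·0.7377 + 0.8·0.2623) ≈ 0.6591
After a trace-element assay='match': P(plant 1) = 0.45·0.6591 / (0.45·0.6591 + 0.2·0.3409) ≈ 0.8131
After a trace-element assay='match': P(plant 1) = 0.45·0.8131 / (0.45·0.8131 + 0.2·0.1869) ≈ 0.9073
After a trace-element assay='match': P(plant 1) = 0.45·0.9073 / (0.45·0.9073 + 0.2·0.0927) ≈ 0.9566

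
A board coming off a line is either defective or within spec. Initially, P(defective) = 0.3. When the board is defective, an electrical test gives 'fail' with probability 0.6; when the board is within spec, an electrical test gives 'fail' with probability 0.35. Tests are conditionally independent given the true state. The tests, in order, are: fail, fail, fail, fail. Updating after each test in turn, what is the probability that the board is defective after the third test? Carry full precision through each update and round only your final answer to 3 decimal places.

After 'fail': P(defective) = 0.6·0.3000 / (0.6·0.3000 + 0.35·0.7000) ≈ 0.4235
After 'fail': P(defective) = 0.6·0.4235 / (0.6·0.4235 + 0.35·0.5765) ≈ 0.5574
After 'fail': P(defective) = 0.6·0.5574 / (0.6·0.5574 + 0.35·0.4426) ≈ 0.6835

0.683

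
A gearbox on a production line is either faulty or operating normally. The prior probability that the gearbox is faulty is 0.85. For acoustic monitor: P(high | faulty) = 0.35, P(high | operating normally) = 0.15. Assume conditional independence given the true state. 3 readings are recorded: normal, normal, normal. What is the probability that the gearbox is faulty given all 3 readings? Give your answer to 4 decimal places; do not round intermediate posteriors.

0.7170

Apply Bayes' rule sequentially, carrying P(faulty) forward.
After 'normal': P(faulty) = 0.65·0.8500 / (0.65·0.8500 + 0.85·0.1500) ≈ 0.8125
After 'normal': P(faulty) = 0.65·0.8125 / (0.65·0.8125 + 0.85·0.1875) ≈ 0.7682
After 'normal': P(faulty) = 0.65·0.7682 / (0.65·0.7682 + 0.85·0.2318) ≈ 0.7170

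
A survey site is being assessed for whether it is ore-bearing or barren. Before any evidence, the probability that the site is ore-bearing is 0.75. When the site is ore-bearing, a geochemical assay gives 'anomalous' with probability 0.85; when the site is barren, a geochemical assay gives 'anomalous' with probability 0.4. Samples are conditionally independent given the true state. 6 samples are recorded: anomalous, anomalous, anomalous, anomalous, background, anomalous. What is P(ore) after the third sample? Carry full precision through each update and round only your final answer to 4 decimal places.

0.9664

After 'anomalous': P(ore) = 0.85·0.7500 / (0.85·0.7500 + 0.4·0.2500) ≈ 0.8644
After 'anomalous': P(ore) = 0.85·0.8644 / (0.85·0.8644 + 0.4·0.1356) ≈ 0.9313
After 'anomalous': P(ore) = 0.85·0.9313 / (0.85·0.9313 + 0.4·0.0687) ≈ 0.9664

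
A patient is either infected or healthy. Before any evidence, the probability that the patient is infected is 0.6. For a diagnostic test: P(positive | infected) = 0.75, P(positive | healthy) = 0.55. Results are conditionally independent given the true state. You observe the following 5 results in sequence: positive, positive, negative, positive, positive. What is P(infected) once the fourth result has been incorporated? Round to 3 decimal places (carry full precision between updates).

Apply Bayes' rule sequentially, carrying P(infected) forward.
After 'positive': P(infected) = 0.75·0.6000 / (0.75·0.6000 + 0.55·0.4000) ≈ 0.6716
After 'positive': P(infected) = 0.75·0.6716 / (0.75·0.6716 + 0.55·0.3284) ≈ 0.7361
After 'negative': P(infected) = 0.25·0.7361 / (0.25·0.7361 + 0.45·0.2639) ≈ 0.6078
After 'positive': P(infected) = 0.75·0.6078 / (0.75·0.6078 + 0.55·0.3922) ≈ 0.6788

0.679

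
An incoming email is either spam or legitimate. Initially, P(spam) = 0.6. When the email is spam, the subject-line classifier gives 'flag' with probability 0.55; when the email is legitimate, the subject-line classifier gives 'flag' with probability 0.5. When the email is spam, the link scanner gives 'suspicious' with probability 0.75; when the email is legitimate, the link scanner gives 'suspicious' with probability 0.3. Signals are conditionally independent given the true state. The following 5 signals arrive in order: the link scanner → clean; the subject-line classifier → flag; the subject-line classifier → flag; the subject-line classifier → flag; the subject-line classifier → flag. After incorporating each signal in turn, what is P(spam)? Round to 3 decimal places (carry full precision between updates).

0.440

After the link scanner='clean': P(spam) = 0.25·0.6000 / (0.25·0.6000 + 0.7·0.4000) ≈ 0.3488
After the subject-line classifier='flag': P(spam) = 0.55·0.3488 / (0.55·0.3488 + 0.5·0.6512) ≈ 0.3708
After the subject-line classifier='flag': P(spam) = 0.55·0.3708 / (0.55·0.3708 + 0.5·0.6292) ≈ 0.3933
After the subject-line classifier='flag': P(spam) = 0.55·0.3933 / (0.55·0.3933 + 0.5·0.6067) ≈ 0.4162
After the subject-line classifier='flag': P(spam) = 0.55·0.4162 / (0.55·0.4162 + 0.5·0.5838) ≈ 0.4396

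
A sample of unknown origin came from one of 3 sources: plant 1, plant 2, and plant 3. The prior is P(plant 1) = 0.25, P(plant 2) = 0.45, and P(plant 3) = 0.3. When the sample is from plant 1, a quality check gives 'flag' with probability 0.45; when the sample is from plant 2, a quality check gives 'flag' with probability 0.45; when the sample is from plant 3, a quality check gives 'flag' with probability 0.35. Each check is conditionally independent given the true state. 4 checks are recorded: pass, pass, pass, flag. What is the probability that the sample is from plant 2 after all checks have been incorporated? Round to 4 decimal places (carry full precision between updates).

After 'pass': normaliser = 0.55·0.2500 + 0.55·0.4500 + 0.65·0.3000; P(plant 1) ≈ 0.2371, P(plant 2) ≈ 0.4267, P(plant 3) ≈ 0.3362
After 'pass': normaliser = 0.55·0.2371 + 0.55·0.4267 + 0.65·0.3362; P(plant 1) ≈ 0.2234, P(plant 2) ≈ 0.4021, P(plant 3) ≈ 0.3744
After 'pass': normaliser = 0.55·0.2234 + 0.55·0.4021 + 0.65·0.3744; P(plant 1) ≈ 0.2092, P(plant 2) ≈ 0.3765, P(plant 3) ≈ 0.4143
After 'flag': normaliser = 0.45·0.2092 + 0.45·0.3765 + 0.35·0.4143; P(plant 1) ≈ 0.2304, P(plant 2) ≈ 0.4147, P(plant 3) ≈ 0.3549

0.4147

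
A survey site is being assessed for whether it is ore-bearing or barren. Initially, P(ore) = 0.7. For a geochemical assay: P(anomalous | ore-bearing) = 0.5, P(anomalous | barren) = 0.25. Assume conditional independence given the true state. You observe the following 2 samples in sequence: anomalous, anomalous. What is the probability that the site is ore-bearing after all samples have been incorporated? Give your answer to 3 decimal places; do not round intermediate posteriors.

0.903

Each posterior becomes the prior for the next update.
After 'anomalous': P(ore) = 0.5·0.7000 / (0.5·0.7000 + 0.25·0.3000) ≈ 0.8235
After 'anomalous': P(ore) = 0.5·0.8235 / (0.5·0.8235 + 0.25·0.1765) ≈ 0.9032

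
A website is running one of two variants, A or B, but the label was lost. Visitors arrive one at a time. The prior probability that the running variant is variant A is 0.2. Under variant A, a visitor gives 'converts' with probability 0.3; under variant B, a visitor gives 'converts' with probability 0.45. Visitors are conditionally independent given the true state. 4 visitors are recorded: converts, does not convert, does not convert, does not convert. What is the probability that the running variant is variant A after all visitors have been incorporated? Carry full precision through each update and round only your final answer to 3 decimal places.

0.256

After 'converts': P(A) = 0.3·0.2000 / (0.3·0.2000 + 0.45·0.8000) ≈ 0.1429
After 'does not convert': P(A) = 0.7·0.1429 / (0.7·0.1429 + 0.55·0.8571) ≈ 0.1750
After 'does not convert': P(A) = 0.7·0.1750 / (0.7·0.1750 + 0.55·0.8250) ≈ 0.2126
After 'does not convert': P(A) = 0.7·0.2126 / (0.7·0.2126 + 0.55·0.7874) ≈ 0.2557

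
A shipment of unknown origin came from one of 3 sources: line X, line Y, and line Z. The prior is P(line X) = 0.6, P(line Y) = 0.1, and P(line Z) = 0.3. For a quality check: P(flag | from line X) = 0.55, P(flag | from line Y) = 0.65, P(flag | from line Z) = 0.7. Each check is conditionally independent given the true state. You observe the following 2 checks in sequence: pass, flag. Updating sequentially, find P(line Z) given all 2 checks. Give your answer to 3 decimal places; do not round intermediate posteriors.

0.269

Each posterior becomes the prior for the next update.
After 'pass': normaliser = 0.45·0.6000 + 0.35·0.1000 + 0.3·0.3000; P(line X) ≈ 0.6835, P(line Y) ≈ 0.0886, P(line Z) ≈ 0.2278
After 'flag': normaliser = 0.55·0.6835 + 0.65·0.0886 + 0.7·0.2278; P(line X) ≈ 0.6339, P(line Y) ≈ 0.0971, P(line Z) ≈ 0.2689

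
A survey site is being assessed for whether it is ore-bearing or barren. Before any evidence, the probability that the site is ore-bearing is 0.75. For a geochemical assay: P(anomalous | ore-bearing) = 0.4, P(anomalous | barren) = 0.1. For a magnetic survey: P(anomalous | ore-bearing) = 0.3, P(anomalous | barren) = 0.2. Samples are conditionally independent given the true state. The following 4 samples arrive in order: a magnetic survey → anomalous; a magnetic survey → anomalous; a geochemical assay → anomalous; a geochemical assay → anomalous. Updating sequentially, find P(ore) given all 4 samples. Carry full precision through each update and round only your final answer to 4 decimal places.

After a magnetic survey='anomalous': P(ore) = 0.3·0.7500 / (0.3·0.7500 + 0.2·0.2500) ≈ 0.8182
After a magnetic survey='anomalous': P(ore) = 0.3·0.8182 / (0.3·0.8182 + 0.2·0.1818) ≈ 0.8710
After a geochemical assay='anomalous': P(ore) = 0.4·0.8710 / (0.4·0.8710 + 0.1·0.1290) ≈ 0.9643
After a geochemical assay='anomalous': P(ore) = 0.4·0.9643 / (0.4·0.9643 + 0.1·0.0357) ≈ 0.9908

0.9908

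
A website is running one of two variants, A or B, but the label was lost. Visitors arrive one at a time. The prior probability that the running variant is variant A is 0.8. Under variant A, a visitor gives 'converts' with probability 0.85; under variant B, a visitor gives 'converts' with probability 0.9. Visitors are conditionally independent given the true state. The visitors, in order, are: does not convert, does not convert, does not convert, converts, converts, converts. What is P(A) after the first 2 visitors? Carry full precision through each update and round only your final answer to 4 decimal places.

Each posterior becomes the prior for the next update.
After 'does not convert': P(A) = 0.15·0.8000 / (0.15·0.8000 + 0.1·0.2000) ≈ 0.8571
After 'does not convert': P(A) = 0.15·0.8571 / (0.15·0.8571 + 0.1·0.1429) ≈ 0.9000

0.9000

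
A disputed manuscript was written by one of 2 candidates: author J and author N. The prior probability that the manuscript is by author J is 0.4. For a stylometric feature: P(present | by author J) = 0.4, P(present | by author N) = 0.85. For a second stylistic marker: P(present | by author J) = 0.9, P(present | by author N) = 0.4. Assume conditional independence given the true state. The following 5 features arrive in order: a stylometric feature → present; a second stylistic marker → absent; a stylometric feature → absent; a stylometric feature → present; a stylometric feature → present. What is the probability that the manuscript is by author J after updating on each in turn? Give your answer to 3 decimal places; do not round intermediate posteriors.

0.044

After a stylometric feature='present': P(author J) = 0.4·0.4000 / (0.4·0.4000 + 0.85·0.6000) ≈ 0.2388
After a second stylistic marker='absent': P(author J) = 0.1·0.2388 / (0.1·0.2388 + 0.6·0.7612) ≈ 0.0497
After a stylometric feature='absent': P(author J) = 0.6·0.0497 / (0.6·0.0497 + 0.15·0.9503) ≈ 0.1730
After a stylometric feature='present': P(author J) = 0.4·0.1730 / (0.4·0.1730 + 0.85·0.8270) ≈ 0.0896
After a stylometric feature='present': P(author J) = 0.4·0.0896 / (0.4·0.0896 + 0.85·0.9104) ≈ 0.0443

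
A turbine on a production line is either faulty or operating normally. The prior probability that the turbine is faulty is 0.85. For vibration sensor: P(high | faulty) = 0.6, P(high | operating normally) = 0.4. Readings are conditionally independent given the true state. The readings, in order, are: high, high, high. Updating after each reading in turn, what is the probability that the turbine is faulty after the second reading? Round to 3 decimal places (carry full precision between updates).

0.927

Each posterior becomes the prior for the next update.
After 'high': P(faulty) = 0.6·0.8500 / (0.6·0.8500 + 0.4·0.1500) ≈ 0.8947
After 'high': P(faulty) = 0.6·0.8947 / (0.6·0.8947 + 0.4·0.1053) ≈ 0.9273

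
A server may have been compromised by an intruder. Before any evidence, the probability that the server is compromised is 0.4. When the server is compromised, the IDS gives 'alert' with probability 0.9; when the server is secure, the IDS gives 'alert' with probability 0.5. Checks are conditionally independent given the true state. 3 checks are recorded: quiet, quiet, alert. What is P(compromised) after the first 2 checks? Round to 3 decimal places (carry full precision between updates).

After 'quiet': P(compromised) = 0.1·0.4000 / (0.1·0.4000 + 0.5·0.6000) ≈ 0.1176
After 'quiet': P(compromised) = 0.1·0.1176 / (0.1·0.1176 + 0.5·0.8824) ≈ 0.0260

0.026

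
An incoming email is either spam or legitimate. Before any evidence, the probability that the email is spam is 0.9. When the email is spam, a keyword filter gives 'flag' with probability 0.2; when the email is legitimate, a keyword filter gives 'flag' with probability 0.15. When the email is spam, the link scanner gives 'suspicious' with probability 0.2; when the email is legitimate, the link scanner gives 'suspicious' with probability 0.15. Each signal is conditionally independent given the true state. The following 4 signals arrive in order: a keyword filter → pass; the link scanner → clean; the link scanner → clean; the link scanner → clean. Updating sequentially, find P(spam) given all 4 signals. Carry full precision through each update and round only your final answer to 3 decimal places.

After a keyword filter='pass': P(spam) = 0.8·0.9000 / (0.8·0.9000 + 0.85·0.1000) ≈ 0.8944
After the link scanner='clean': P(spam) = 0.8·0.8944 / (0.8·0.8944 + 0.85·0.1056) ≈ 0.8885
After the link scanner='clean': P(spam) = 0.8·0.8885 / (0.8·0.8885 + 0.85·0.1115) ≈ 0.8824
After the link scanner='clean': P(spam) = 0.8·0.8824 / (0.8·0.8824 + 0.85·0.1176) ≈ 0.8760

0.876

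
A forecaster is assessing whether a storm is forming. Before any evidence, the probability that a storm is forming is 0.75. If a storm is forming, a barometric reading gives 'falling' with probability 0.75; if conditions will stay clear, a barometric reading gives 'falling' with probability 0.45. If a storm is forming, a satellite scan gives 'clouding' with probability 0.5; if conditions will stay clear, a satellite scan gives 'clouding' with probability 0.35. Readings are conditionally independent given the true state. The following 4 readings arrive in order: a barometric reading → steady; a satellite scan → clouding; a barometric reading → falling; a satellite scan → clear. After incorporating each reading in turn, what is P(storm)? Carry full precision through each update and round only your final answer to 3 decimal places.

0.714

Each posterior becomes the prior for the next update.
After a barometric reading='steady': P(storm) = 0.25·0.7500 / (0.25·0.7500 + 0.55·0.2500) ≈ 0.5769
After a satellite scan='clouding': P(storm) = 0.5·0.5769 / (0.5·0.5769 + 0.35·0.4231) ≈ 0.6608
After a barometric reading='falling': P(storm) = 0.75·0.6608 / (0.75·0.6608 + 0.45·0.3392) ≈ 0.7645
After a satellite scan='clear': P(storm) = 0.5·0.7645 / (0.5·0.7645 + 0.65·0.2355) ≈ 0.7141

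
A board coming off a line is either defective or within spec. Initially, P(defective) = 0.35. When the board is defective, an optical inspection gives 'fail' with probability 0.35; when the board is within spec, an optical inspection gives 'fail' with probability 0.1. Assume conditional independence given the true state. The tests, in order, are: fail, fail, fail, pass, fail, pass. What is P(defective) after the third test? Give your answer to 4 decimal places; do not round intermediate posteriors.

After 'fail': P(defective) = 0.35·0.3500 / (0.35·0.3500 + 0.1·0.6500) ≈ 0.6533
After 'fail': P(defective) = 0.35·0.6533 / (0.35·0.6533 + 0.1·0.3467) ≈ 0.8684
After 'fail': P(defective) = 0.35·0.8684 / (0.35·0.8684 + 0.1·0.1316) ≈ 0.9585

0.9585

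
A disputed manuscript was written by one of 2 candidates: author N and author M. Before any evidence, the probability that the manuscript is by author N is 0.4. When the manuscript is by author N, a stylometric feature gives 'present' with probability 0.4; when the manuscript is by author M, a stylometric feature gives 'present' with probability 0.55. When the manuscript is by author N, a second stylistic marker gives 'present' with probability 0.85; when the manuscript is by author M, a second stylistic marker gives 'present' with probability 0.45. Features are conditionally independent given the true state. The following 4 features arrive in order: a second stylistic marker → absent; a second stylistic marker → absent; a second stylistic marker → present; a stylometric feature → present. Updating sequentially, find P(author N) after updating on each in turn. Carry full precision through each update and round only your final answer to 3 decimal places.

After a second stylistic marker='absent': P(author N) = 0.15·0.4000 / (0.15·0.4000 + 0.55·0.6000) ≈ 0.1538
After a second stylistic marker='absent': P(author N) = 0.15·0.1538 / (0.15·0.1538 + 0.55·0.8462) ≈ 0.0472
After a second stylistic marker='present': P(author N) = 0.85·0.0472 / (0.85·0.0472 + 0.45·0.9528) ≈ 0.0856
After a stylometric feature='present': P(author N) = 0.4·0.0856 / (0.4·0.0856 + 0.55·0.9144) ≈ 0.0638

0.064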